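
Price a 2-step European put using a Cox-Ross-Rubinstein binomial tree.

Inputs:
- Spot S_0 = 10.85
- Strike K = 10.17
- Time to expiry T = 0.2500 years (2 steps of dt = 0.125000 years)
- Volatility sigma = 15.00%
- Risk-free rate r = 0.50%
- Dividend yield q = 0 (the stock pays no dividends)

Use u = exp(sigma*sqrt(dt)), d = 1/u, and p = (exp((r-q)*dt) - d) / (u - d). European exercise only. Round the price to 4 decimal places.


dt = T/N = 0.125000
u = exp(sigma*sqrt(dt)) = 1.054464; d = 1/u = 0.948349
p = (exp((r-q)*dt) - d) / (u - d) = 0.492636
Discount per step: exp(-r*dt) = 0.999375
Stock lattice S(k, i) with i counting down-moves:
  k=0: S(0,0) = 10.8500
  k=1: S(1,0) = 11.4409; S(1,1) = 10.2896
  k=2: S(2,0) = 12.0641; S(2,1) = 10.8500; S(2,2) = 9.7581
Terminal payoffs V(N, i) = max(K - S_T, 0):
  V(2,0) = 0.000000; V(2,1) = 0.000000; V(2,2) = 0.411887
Backward induction: V(k, i) = exp(-r*dt) * [p * V(k+1, i) + (1-p) * V(k+1, i+1)].
  V(1,0) = exp(-r*dt) * [p*0.000000 + (1-p)*0.000000] = 0.000000
  V(1,1) = exp(-r*dt) * [p*0.000000 + (1-p)*0.411887] = 0.208846
  V(0,0) = exp(-r*dt) * [p*0.000000 + (1-p)*0.208846] = 0.105895

Answer: Price = V(0,0) = 0.1059


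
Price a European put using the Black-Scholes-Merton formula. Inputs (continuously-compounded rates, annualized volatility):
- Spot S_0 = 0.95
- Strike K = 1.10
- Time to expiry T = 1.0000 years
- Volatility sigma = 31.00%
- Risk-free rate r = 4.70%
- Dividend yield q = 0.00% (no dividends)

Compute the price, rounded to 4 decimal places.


Answer: Price = 0.1791

Derivation:
d1 = (ln(S/K) + (r - q + 0.5*sigma^2) * T) / (sigma * sqrt(T)) = -0.16630153
d2 = d1 - sigma * sqrt(T) = -0.47630153
exp(-rT) = 0.95408740; exp(-qT) = 1.00000000
P = K * exp(-rT) * N(-d2) - S_0 * exp(-qT) * N(-d1)
N(-d1) = 0.56604017; N(-d2) = 0.68307021
P = 1.1000 * 0.95408740 * 0.68307021 - 0.9500 * 1.00000000 * 0.56604017 = 0.1791


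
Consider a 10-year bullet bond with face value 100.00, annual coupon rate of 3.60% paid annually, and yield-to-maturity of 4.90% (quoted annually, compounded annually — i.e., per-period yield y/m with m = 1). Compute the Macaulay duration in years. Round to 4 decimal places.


Coupon per period c = face * coupon_rate / m = 3.600000
Periods per year m = 1; per-period yield y/m = 0.049000
Number of cashflows N = 10
Cashflows (t years, CF_t, discount factor 1/(1+y/m)^(m*t), PV):
  t = 1.0000: CF_t = 3.600000, DF = 0.953289, PV = 3.431840
  t = 2.0000: CF_t = 3.600000, DF = 0.908760, PV = 3.271535
  t = 3.0000: CF_t = 3.600000, DF = 0.866310, PV = 3.118717
  t = 4.0000: CF_t = 3.600000, DF = 0.825844, PV = 2.973039
  t = 5.0000: CF_t = 3.600000, DF = 0.787268, PV = 2.834165
  t = 6.0000: CF_t = 3.600000, DF = 0.750494, PV = 2.701777
  t = 7.0000: CF_t = 3.600000, DF = 0.715437, PV = 2.575574
  t = 8.0000: CF_t = 3.600000, DF = 0.682018, PV = 2.455266
  t = 9.0000: CF_t = 3.600000, DF = 0.650161, PV = 2.340578
  t = 10.0000: CF_t = 103.600000, DF = 0.619791, PV = 64.210326
Price P = sum_t PV_t = 89.912817
Macaulay numerator sum_t t * PV_t:
  t * PV_t at t = 1.0000: 3.431840
  t * PV_t at t = 2.0000: 6.543069
  t * PV_t at t = 3.0000: 9.356152
  t * PV_t at t = 4.0000: 11.892154
  t * PV_t at t = 5.0000: 14.170823
  t * PV_t at t = 6.0000: 16.210665
  t * PV_t at t = 7.0000: 18.029020
  t * PV_t at t = 8.0000: 19.642130
  t * PV_t at t = 9.0000: 21.065201
  t * PV_t at t = 10.0000: 642.103258
Macaulay duration D = (sum_t t * PV_t) / P = 762.444313 / 89.912817 = 8.479818

Answer: Macaulay duration = 8.4798 years


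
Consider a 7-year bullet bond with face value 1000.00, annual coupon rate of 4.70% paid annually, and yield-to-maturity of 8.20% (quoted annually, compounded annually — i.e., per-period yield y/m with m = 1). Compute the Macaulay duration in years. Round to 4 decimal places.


Coupon per period c = face * coupon_rate / m = 47.000000
Periods per year m = 1; per-period yield y/m = 0.082000
Number of cashflows N = 7
Cashflows (t years, CF_t, discount factor 1/(1+y/m)^(m*t), PV):
  t = 1.0000: CF_t = 47.000000, DF = 0.924214, PV = 43.438078
  t = 2.0000: CF_t = 47.000000, DF = 0.854172, PV = 40.146098
  t = 3.0000: CF_t = 47.000000, DF = 0.789438, PV = 37.103602
  t = 4.0000: CF_t = 47.000000, DF = 0.729610, PV = 34.291684
  t = 5.0000: CF_t = 47.000000, DF = 0.674316, PV = 31.692869
  t = 6.0000: CF_t = 47.000000, DF = 0.623213, PV = 29.291006
  t = 7.0000: CF_t = 1047.000000, DF = 0.575982, PV = 603.053519
Price P = sum_t PV_t = 819.016856
Macaulay numerator sum_t t * PV_t:
  t * PV_t at t = 1.0000: 43.438078
  t * PV_t at t = 2.0000: 80.292195
  t * PV_t at t = 3.0000: 111.310807
  t * PV_t at t = 4.0000: 137.166737
  t * PV_t at t = 5.0000: 158.464344
  t * PV_t at t = 6.0000: 175.746038
  t * PV_t at t = 7.0000: 4221.374635
Macaulay duration D = (sum_t t * PV_t) / P = 4927.792834 / 819.016856 = 6.016717

Answer: Macaulay duration = 6.0167 years


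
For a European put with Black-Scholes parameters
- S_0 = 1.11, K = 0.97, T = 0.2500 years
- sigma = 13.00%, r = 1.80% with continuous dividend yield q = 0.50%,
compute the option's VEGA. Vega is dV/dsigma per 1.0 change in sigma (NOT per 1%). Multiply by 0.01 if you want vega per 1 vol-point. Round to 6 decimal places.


Answer: Vega = 0.021612

Derivation:
d1 = 2.1566418894; d2 = 2.0916418894
phi(d1) = 0.0389884179; exp(-qT) = 0.9987507809; exp(-rT) = 0.9955101098
Vega = S * exp(-qT) * phi(d1) * sqrt(T) = 1.1100 * 0.9987507809 * 0.0389884179 * 0.5000000000 = 0.021612


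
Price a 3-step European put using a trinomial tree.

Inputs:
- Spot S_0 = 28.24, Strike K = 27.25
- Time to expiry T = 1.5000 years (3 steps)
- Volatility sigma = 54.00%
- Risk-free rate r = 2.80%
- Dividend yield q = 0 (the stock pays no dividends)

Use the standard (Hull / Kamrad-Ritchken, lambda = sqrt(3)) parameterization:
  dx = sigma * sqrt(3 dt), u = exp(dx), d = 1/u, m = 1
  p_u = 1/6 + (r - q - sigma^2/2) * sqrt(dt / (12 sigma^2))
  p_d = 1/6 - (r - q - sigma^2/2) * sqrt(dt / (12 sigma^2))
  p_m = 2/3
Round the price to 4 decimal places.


dt = T/N = 0.500000; dx = sigma*sqrt(3*dt) = 0.661362
u = exp(dx) = 1.937430; d = 1/u = 0.516148
p_u = 0.122137, p_m = 0.666667, p_d = 0.211196
Discount per step: exp(-r*dt) = 0.986098
Stock lattice S(k, j) with j the centered position index:
  k=0: S(0,+0) = 28.2400
  k=1: S(1,-1) = 14.5760; S(1,+0) = 28.2400; S(1,+1) = 54.7130
  k=2: S(2,-2) = 7.5234; S(2,-1) = 14.5760; S(2,+0) = 28.2400; S(2,+1) = 54.7130; S(2,+2) = 106.0026
  k=3: S(3,-3) = 3.8832; S(3,-2) = 7.5234; S(3,-1) = 14.5760; S(3,+0) = 28.2400; S(3,+1) = 54.7130; S(3,+2) = 106.0026; S(3,+3) = 205.3726
Terminal payoffs V(N, j) = max(K - S_T, 0):
  V(3,-3) = 23.366827; V(3,-2) = 19.726624; V(3,-1) = 12.673988; V(3,+0) = 0.000000; V(3,+1) = 0.000000; V(3,+2) = 0.000000; V(3,+3) = 0.000000
Backward induction: V(k, j) = exp(-r*dt) * [p_u * V(k+1, j+1) + p_m * V(k+1, j) + p_d * V(k+1, j-1)]
  V(2,-2) = exp(-r*dt) * [p_u*12.673988 + p_m*19.726624 + p_d*23.366827] = 19.361069
  V(2,-1) = exp(-r*dt) * [p_u*0.000000 + p_m*12.673988 + p_d*19.726624] = 12.440122
  V(2,+0) = exp(-r*dt) * [p_u*0.000000 + p_m*0.000000 + p_d*12.673988] = 2.639483
  V(2,+1) = exp(-r*dt) * [p_u*0.000000 + p_m*0.000000 + p_d*0.000000] = 0.000000
  V(2,+2) = exp(-r*dt) * [p_u*0.000000 + p_m*0.000000 + p_d*0.000000] = 0.000000
  V(1,-1) = exp(-r*dt) * [p_u*2.639483 + p_m*12.440122 + p_d*19.361069] = 12.528146
  V(1,+0) = exp(-r*dt) * [p_u*0.000000 + p_m*2.639483 + p_d*12.440122] = 4.325969
  V(1,+1) = exp(-r*dt) * [p_u*0.000000 + p_m*0.000000 + p_d*2.639483] = 0.549698
  V(0,+0) = exp(-r*dt) * [p_u*0.549698 + p_m*4.325969 + p_d*12.528146] = 5.519200

Answer: Price = V(0,0) = 5.5192


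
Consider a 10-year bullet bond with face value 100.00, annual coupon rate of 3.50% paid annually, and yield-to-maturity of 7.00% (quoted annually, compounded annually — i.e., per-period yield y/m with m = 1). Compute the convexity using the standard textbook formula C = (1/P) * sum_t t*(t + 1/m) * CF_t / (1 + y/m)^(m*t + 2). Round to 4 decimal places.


Answer: Convexity = 75.4297

Derivation:
Coupon per period c = face * coupon_rate / m = 3.500000
Periods per year m = 1; per-period yield y/m = 0.070000
Number of cashflows N = 10
Cashflows (t years, CF_t, discount factor 1/(1+y/m)^(m*t), PV):
  t = 1.0000: CF_t = 3.500000, DF = 0.934579, PV = 3.271028
  t = 2.0000: CF_t = 3.500000, DF = 0.873439, PV = 3.057036
  t = 3.0000: CF_t = 3.500000, DF = 0.816298, PV = 2.857043
  t = 4.0000: CF_t = 3.500000, DF = 0.762895, PV = 2.670133
  t = 5.0000: CF_t = 3.500000, DF = 0.712986, PV = 2.495452
  t = 6.0000: CF_t = 3.500000, DF = 0.666342, PV = 2.332198
  t = 7.0000: CF_t = 3.500000, DF = 0.622750, PV = 2.179624
  t = 8.0000: CF_t = 3.500000, DF = 0.582009, PV = 2.037032
  t = 9.0000: CF_t = 3.500000, DF = 0.543934, PV = 1.903768
  t = 10.0000: CF_t = 103.500000, DF = 0.508349, PV = 52.614152
Price P = sum_t PV_t = 75.417465
Convexity numerator sum_t t*(t + 1/m) * CF_t / (1+y/m)^(m*t + 2):
  t = 1.0000: term = 5.714085
  t = 2.0000: term = 16.020799
  t = 3.0000: term = 29.945420
  t = 4.0000: term = 46.643956
  t = 5.0000: term = 65.388723
  t = 6.0000: term = 85.555338
  t = 7.0000: term = 106.611014
  t = 8.0000: term = 128.104022
  t = 9.0000: term = 149.654231
  t = 10.0000: term = 5055.076156
Convexity = (1/P) * sum = 5688.713743 / 75.417465 = 75.429660


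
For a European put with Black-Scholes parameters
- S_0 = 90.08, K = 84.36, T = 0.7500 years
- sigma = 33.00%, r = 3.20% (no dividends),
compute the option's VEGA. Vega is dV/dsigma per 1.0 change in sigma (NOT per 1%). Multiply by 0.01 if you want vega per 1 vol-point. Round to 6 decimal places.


Answer: Vega = 28.043435

Derivation:
d1 = 0.4564297096; d2 = 0.1706413264
phi(d1) = 0.3594779017; exp(-qT) = 1.0000000000; exp(-rT) = 0.9762857098
Vega = S * exp(-qT) * phi(d1) * sqrt(T) = 90.0800 * 1.0000000000 * 0.3594779017 * 0.8660254038 = 28.043435


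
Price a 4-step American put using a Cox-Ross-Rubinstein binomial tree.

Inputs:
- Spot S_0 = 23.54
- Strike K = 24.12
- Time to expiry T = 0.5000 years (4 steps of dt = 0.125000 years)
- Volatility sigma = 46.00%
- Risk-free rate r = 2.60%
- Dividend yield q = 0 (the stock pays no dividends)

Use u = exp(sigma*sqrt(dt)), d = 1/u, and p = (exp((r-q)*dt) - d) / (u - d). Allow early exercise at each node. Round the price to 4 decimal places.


Answer: Price = V(0,0) = 3.1737

Derivation:
dt = T/N = 0.125000
u = exp(sigma*sqrt(dt)) = 1.176607; d = 1/u = 0.849902
p = (exp((r-q)*dt) - d) / (u - d) = 0.469395
Discount per step: exp(-r*dt) = 0.996755
Stock lattice S(k, i) with i counting down-moves:
  k=0: S(0,0) = 23.5400
  k=1: S(1,0) = 27.6973; S(1,1) = 20.0067
  k=2: S(2,0) = 32.5889; S(2,1) = 23.5400; S(2,2) = 17.0037
  k=3: S(3,0) = 38.3443; S(3,1) = 27.6973; S(3,2) = 20.0067; S(3,3) = 14.4515
  k=4: S(4,0) = 45.1161; S(4,1) = 32.5889; S(4,2) = 23.5400; S(4,3) = 17.0037; S(4,4) = 12.2823
Terminal payoffs V(N, i) = max(K - S_T, 0):
  V(4,0) = 0.000000; V(4,1) = 0.000000; V(4,2) = 0.580000; V(4,3) = 7.116283; V(4,4) = 11.837655
Backward induction: V(k, i) = exp(-r*dt) * [p * V(k+1, i) + (1-p) * V(k+1, i+1)]; then take max(V_cont, immediate exercise) for American.
  V(3,0) = exp(-r*dt) * [p*0.000000 + (1-p)*0.000000] = 0.000000; exercise = 0.000000; V(3,0) = max -> 0.000000
  V(3,1) = exp(-r*dt) * [p*0.000000 + (1-p)*0.580000] = 0.306752; exercise = 0.000000; V(3,1) = max -> 0.306752
  V(3,2) = exp(-r*dt) * [p*0.580000 + (1-p)*7.116283] = 4.035051; exercise = 4.113314; V(3,2) = max -> 4.113314
  V(3,3) = exp(-r*dt) * [p*7.116283 + (1-p)*11.837655] = 9.590249; exercise = 9.668511; V(3,3) = max -> 9.668511
  V(2,0) = exp(-r*dt) * [p*0.000000 + (1-p)*0.306752] = 0.162236; exercise = 0.000000; V(2,0) = max -> 0.162236
  V(2,1) = exp(-r*dt) * [p*0.306752 + (1-p)*4.113314] = 2.318985; exercise = 0.580000; V(2,1) = max -> 2.318985
  V(2,2) = exp(-r*dt) * [p*4.113314 + (1-p)*9.668511] = 7.038020; exercise = 7.116283; V(2,2) = max -> 7.116283
  V(1,0) = exp(-r*dt) * [p*0.162236 + (1-p)*2.318985] = 1.302379; exercise = 0.000000; V(1,0) = max -> 1.302379
  V(1,1) = exp(-r*dt) * [p*2.318985 + (1-p)*7.116283] = 4.848673; exercise = 4.113314; V(1,1) = max -> 4.848673
  V(0,0) = exp(-r*dt) * [p*1.302379 + (1-p)*4.848673] = 3.173730; exercise = 0.580000; V(0,0) = max -> 3.173730


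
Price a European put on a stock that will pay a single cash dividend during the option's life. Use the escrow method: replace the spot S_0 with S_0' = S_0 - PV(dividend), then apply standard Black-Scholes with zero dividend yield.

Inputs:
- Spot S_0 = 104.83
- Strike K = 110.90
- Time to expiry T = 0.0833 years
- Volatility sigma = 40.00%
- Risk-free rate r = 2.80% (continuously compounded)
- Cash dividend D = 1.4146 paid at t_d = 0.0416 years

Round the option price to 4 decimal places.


Answer: Price = 9.3572

Derivation:
PV(D) = D * exp(-r * t_d) = 1.4146 * 0.99883588 = 1.41295323
S_0' = S_0 - PV(D) = 104.8300 - 1.41295323 = 103.41704677
d1 = (ln(S_0'/K) + (r + sigma^2/2)*T) / (sigma*sqrt(T)) = -0.52719175
d2 = d1 - sigma*sqrt(T) = -0.64263871
exp(-rT) = 0.99767032
N(-d1) = 0.70096978; N(-d2) = 0.73977072
P = K * exp(-rT) * N(-d2) - S_0' * N(-d1) = 110.9000 * 0.99767032 * 0.73977072 - 103.41704677 * 0.70096978 = 9.3572


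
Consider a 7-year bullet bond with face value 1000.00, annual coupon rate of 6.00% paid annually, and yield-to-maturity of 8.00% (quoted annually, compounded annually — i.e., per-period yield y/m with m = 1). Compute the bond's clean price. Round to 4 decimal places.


Answer: Price = 895.8726

Derivation:
Coupon per period c = face * coupon_rate / m = 60.000000
Periods per year m = 1; per-period yield y/m = 0.080000
Number of cashflows N = 7
Cashflows (t years, CF_t, discount factor 1/(1+y/m)^(m*t), PV):
  t = 1.0000: CF_t = 60.000000, DF = 0.925926, PV = 55.555556
  t = 2.0000: CF_t = 60.000000, DF = 0.857339, PV = 51.440329
  t = 3.0000: CF_t = 60.000000, DF = 0.793832, PV = 47.629934
  t = 4.0000: CF_t = 60.000000, DF = 0.735030, PV = 44.101791
  t = 5.0000: CF_t = 60.000000, DF = 0.680583, PV = 40.834992
  t = 6.0000: CF_t = 60.000000, DF = 0.630170, PV = 37.810178
  t = 7.0000: CF_t = 1060.000000, DF = 0.583490, PV = 618.499819
Price P = sum_t PV_t = 895.872599


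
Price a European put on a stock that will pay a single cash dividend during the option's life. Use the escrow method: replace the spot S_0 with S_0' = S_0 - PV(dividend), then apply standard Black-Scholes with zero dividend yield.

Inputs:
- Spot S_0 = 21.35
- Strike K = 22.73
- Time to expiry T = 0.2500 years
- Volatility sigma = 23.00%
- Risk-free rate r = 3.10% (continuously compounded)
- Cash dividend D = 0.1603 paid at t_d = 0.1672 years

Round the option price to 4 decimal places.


PV(D) = D * exp(-r * t_d) = 0.1603 * 0.99483021 = 0.15947128
S_0' = S_0 - PV(D) = 21.3500 - 0.15947128 = 21.19052872
d1 = (ln(S_0'/K) + (r + sigma^2/2)*T) / (sigma*sqrt(T)) = -0.48494621
d2 = d1 - sigma*sqrt(T) = -0.59994621
exp(-rT) = 0.99227995
N(-d1) = 0.68614275; N(-d2) = 0.72572896
P = K * exp(-rT) * N(-d2) - S_0' * N(-d1) = 22.7300 * 0.99227995 * 0.72572896 - 21.19052872 * 0.68614275 = 1.8287

Answer: Price = 1.8287


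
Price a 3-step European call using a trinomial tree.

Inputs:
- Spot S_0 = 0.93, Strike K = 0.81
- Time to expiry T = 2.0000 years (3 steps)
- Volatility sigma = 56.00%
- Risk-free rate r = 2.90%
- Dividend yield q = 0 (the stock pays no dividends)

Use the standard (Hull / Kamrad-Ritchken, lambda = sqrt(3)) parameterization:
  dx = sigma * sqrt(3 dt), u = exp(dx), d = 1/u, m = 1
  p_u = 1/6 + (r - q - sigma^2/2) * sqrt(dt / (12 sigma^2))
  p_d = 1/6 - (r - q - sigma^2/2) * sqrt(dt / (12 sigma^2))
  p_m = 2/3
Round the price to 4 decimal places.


dt = T/N = 0.666667; dx = sigma*sqrt(3*dt) = 0.791960
u = exp(dx) = 2.207718; d = 1/u = 0.452956
p_u = 0.112876, p_m = 0.666667, p_d = 0.220457
Discount per step: exp(-r*dt) = 0.980852
Stock lattice S(k, j) with j the centered position index:
  k=0: S(0,+0) = 0.9300
  k=1: S(1,-1) = 0.4212; S(1,+0) = 0.9300; S(1,+1) = 2.0532
  k=2: S(2,-2) = 0.1908; S(2,-1) = 0.4212; S(2,+0) = 0.9300; S(2,+1) = 2.0532; S(2,+2) = 4.5328
  k=3: S(3,-3) = 0.0864; S(3,-2) = 0.1908; S(3,-1) = 0.4212; S(3,+0) = 0.9300; S(3,+1) = 2.0532; S(3,+2) = 4.5328; S(3,+3) = 10.0072
Terminal payoffs V(N, j) = max(S_T - K, 0):
  V(3,-3) = 0.000000; V(3,-2) = 0.000000; V(3,-1) = 0.000000; V(3,+0) = 0.120000; V(3,+1) = 1.243178; V(3,+2) = 3.722839; V(3,+3) = 9.197233
Backward induction: V(k, j) = exp(-r*dt) * [p_u * V(k+1, j+1) + p_m * V(k+1, j) + p_d * V(k+1, j-1)]
  V(2,-2) = exp(-r*dt) * [p_u*0.000000 + p_m*0.000000 + p_d*0.000000] = 0.000000
  V(2,-1) = exp(-r*dt) * [p_u*0.120000 + p_m*0.000000 + p_d*0.000000] = 0.013286
  V(2,+0) = exp(-r*dt) * [p_u*1.243178 + p_m*0.120000 + p_d*0.000000] = 0.216106
  V(2,+1) = exp(-r*dt) * [p_u*3.722839 + p_m*1.243178 + p_d*0.120000] = 1.251038
  V(2,+2) = exp(-r*dt) * [p_u*9.197233 + p_m*3.722839 + p_d*1.243178] = 3.721459
  V(1,-1) = exp(-r*dt) * [p_u*0.216106 + p_m*0.013286 + p_d*0.000000] = 0.032614
  V(1,+0) = exp(-r*dt) * [p_u*1.251038 + p_m*0.216106 + p_d*0.013286] = 0.282693
  V(1,+1) = exp(-r*dt) * [p_u*3.721459 + p_m*1.251038 + p_d*0.216106] = 1.276806
  V(0,+0) = exp(-r*dt) * [p_u*1.276806 + p_m*0.282693 + p_d*0.032614] = 0.333267

Answer: Price = V(0,0) = 0.3333


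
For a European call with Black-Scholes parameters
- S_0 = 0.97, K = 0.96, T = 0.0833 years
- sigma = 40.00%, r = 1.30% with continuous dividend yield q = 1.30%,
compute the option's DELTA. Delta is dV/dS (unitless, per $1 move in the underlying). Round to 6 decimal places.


Answer: Delta = 0.558021

Derivation:
d1 = 0.1474858013; d2 = 0.0320388438
phi(d1) = 0.3946268816; exp(-qT) = 0.9989176861; exp(-rT) = 0.9989176861
N(d1) = 0.5586257069
Delta = exp(-qT) * N(d1) = 0.9989176861 * 0.5586257069 = 0.558021


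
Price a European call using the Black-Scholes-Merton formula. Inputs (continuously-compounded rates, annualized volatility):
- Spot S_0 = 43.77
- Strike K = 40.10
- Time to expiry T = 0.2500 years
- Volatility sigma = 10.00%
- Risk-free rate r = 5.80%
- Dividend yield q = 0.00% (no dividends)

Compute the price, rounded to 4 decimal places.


d1 = (ln(S/K) + (r - q + 0.5*sigma^2) * T) / (sigma * sqrt(T)) = 2.06644634
d2 = d1 - sigma * sqrt(T) = 2.01644634
exp(-rT) = 0.98560462; exp(-qT) = 1.00000000
C = S_0 * exp(-qT) * N(d1) - K * exp(-rT) * N(d2)
N(d1) = 0.98060682; N(d2) = 0.97812334
C = 43.7700 * 1.00000000 * 0.98060682 - 40.1000 * 0.98560462 * 0.97812334 = 4.2630

Answer: Price = 4.2630


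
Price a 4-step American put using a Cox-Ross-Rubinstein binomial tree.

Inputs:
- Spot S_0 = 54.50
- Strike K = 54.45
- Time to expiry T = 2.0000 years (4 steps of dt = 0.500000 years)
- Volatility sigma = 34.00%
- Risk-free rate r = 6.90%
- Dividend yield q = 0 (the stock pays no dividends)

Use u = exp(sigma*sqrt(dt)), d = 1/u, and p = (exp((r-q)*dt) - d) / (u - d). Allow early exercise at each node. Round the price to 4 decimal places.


Answer: Price = V(0,0) = 7.1510

Derivation:
dt = T/N = 0.500000
u = exp(sigma*sqrt(dt)) = 1.271778; d = 1/u = 0.786300
p = (exp((r-q)*dt) - d) / (u - d) = 0.512488
Discount per step: exp(-r*dt) = 0.966088
Stock lattice S(k, i) with i counting down-moves:
  k=0: S(0,0) = 54.5000
  k=1: S(1,0) = 69.3119; S(1,1) = 42.8534
  k=2: S(2,0) = 88.1494; S(2,1) = 54.5000; S(2,2) = 33.6956
  k=3: S(3,0) = 112.1065; S(3,1) = 69.3119; S(3,2) = 42.8534; S(3,3) = 26.4949
  k=4: S(4,0) = 142.5747; S(4,1) = 88.1494; S(4,2) = 54.5000; S(4,3) = 33.6956; S(4,4) = 20.8329
Terminal payoffs V(N, i) = max(K - S_T, 0):
  V(4,0) = 0.000000; V(4,1) = 0.000000; V(4,2) = 0.000000; V(4,3) = 20.754372; V(4,4) = 33.617058
Backward induction: V(k, i) = exp(-r*dt) * [p * V(k+1, i) + (1-p) * V(k+1, i+1)]; then take max(V_cont, immediate exercise) for American.
  V(3,0) = exp(-r*dt) * [p*0.000000 + (1-p)*0.000000] = 0.000000; exercise = 0.000000; V(3,0) = max -> 0.000000
  V(3,1) = exp(-r*dt) * [p*0.000000 + (1-p)*0.000000] = 0.000000; exercise = 0.000000; V(3,1) = max -> 0.000000
  V(3,2) = exp(-r*dt) * [p*0.000000 + (1-p)*20.754372] = 9.774891; exercise = 11.596625; V(3,2) = max -> 11.596625
  V(3,3) = exp(-r*dt) * [p*20.754372 + (1-p)*33.617058] = 26.108623; exercise = 27.955113; V(3,3) = max -> 27.955113
  V(2,0) = exp(-r*dt) * [p*0.000000 + (1-p)*0.000000] = 0.000000; exercise = 0.000000; V(2,0) = max -> 0.000000
  V(2,1) = exp(-r*dt) * [p*0.000000 + (1-p)*11.596625] = 5.461777; exercise = 0.000000; V(2,1) = max -> 5.461777
  V(2,2) = exp(-r*dt) * [p*11.596625 + (1-p)*27.955113] = 18.907882; exercise = 20.754372; V(2,2) = max -> 20.754372
  V(1,0) = exp(-r*dt) * [p*0.000000 + (1-p)*5.461777] = 2.572387; exercise = 0.000000; V(1,0) = max -> 2.572387
  V(1,1) = exp(-r*dt) * [p*5.461777 + (1-p)*20.754372] = 12.479063; exercise = 11.596625; V(1,1) = max -> 12.479063
  V(0,0) = exp(-r*dt) * [p*2.572387 + (1-p)*12.479063] = 7.150998; exercise = 0.000000; V(0,0) = max -> 7.150998


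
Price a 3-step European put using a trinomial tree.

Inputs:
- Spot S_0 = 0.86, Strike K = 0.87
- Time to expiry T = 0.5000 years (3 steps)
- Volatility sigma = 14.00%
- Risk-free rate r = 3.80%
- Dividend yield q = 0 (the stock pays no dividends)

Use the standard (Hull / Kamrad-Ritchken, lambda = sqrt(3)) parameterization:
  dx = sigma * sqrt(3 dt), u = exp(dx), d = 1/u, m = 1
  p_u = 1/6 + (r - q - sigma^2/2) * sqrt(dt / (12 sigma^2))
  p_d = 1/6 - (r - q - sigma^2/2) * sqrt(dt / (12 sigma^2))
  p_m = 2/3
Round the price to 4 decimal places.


Answer: Price = V(0,0) = 0.0293

Derivation:
dt = T/N = 0.166667; dx = sigma*sqrt(3*dt) = 0.098995
u = exp(dx) = 1.104061; d = 1/u = 0.905747
p_u = 0.190405, p_m = 0.666667, p_d = 0.142928
Discount per step: exp(-r*dt) = 0.993687
Stock lattice S(k, j) with j the centered position index:
  k=0: S(0,+0) = 0.8600
  k=1: S(1,-1) = 0.7789; S(1,+0) = 0.8600; S(1,+1) = 0.9495
  k=2: S(2,-2) = 0.7055; S(2,-1) = 0.7789; S(2,+0) = 0.8600; S(2,+1) = 0.9495; S(2,+2) = 1.0483
  k=3: S(3,-3) = 0.6390; S(3,-2) = 0.7055; S(3,-1) = 0.7789; S(3,+0) = 0.8600; S(3,+1) = 0.9495; S(3,+2) = 1.0483; S(3,+3) = 1.1574
Terminal payoffs V(N, j) = max(K - S_T, 0):
  V(3,-3) = 0.230972; V(3,-2) = 0.164475; V(3,-1) = 0.091057; V(3,+0) = 0.010000; V(3,+1) = 0.000000; V(3,+2) = 0.000000; V(3,+3) = 0.000000
Backward induction: V(k, j) = exp(-r*dt) * [p_u * V(k+1, j+1) + p_m * V(k+1, j) + p_d * V(k+1, j-1)]
  V(2,-2) = exp(-r*dt) * [p_u*0.091057 + p_m*0.164475 + p_d*0.230972] = 0.158990
  V(2,-1) = exp(-r*dt) * [p_u*0.010000 + p_m*0.091057 + p_d*0.164475] = 0.085573
  V(2,+0) = exp(-r*dt) * [p_u*0.000000 + p_m*0.010000 + p_d*0.091057] = 0.019557
  V(2,+1) = exp(-r*dt) * [p_u*0.000000 + p_m*0.000000 + p_d*0.010000] = 0.001420
  V(2,+2) = exp(-r*dt) * [p_u*0.000000 + p_m*0.000000 + p_d*0.000000] = 0.000000
  V(1,-1) = exp(-r*dt) * [p_u*0.019557 + p_m*0.085573 + p_d*0.158990] = 0.082970
  V(1,+0) = exp(-r*dt) * [p_u*0.001420 + p_m*0.019557 + p_d*0.085573] = 0.025378
  V(1,+1) = exp(-r*dt) * [p_u*0.000000 + p_m*0.001420 + p_d*0.019557] = 0.003718
  V(0,+0) = exp(-r*dt) * [p_u*0.003718 + p_m*0.025378 + p_d*0.082970] = 0.029299


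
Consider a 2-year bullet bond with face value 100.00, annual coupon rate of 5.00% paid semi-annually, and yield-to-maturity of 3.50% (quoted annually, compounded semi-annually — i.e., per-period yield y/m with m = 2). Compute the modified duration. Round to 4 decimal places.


Coupon per period c = face * coupon_rate / m = 2.500000
Periods per year m = 2; per-period yield y/m = 0.017500
Number of cashflows N = 4
Cashflows (t years, CF_t, discount factor 1/(1+y/m)^(m*t), PV):
  t = 0.5000: CF_t = 2.500000, DF = 0.982801, PV = 2.457002
  t = 1.0000: CF_t = 2.500000, DF = 0.965898, PV = 2.414744
  t = 1.5000: CF_t = 2.500000, DF = 0.949285, PV = 2.373213
  t = 2.0000: CF_t = 102.500000, DF = 0.932959, PV = 95.628247
Price P = sum_t PV_t = 102.873207
First compute Macaulay numerator sum_t t * PV_t:
  t * PV_t at t = 0.5000: 1.228501
  t * PV_t at t = 1.0000: 2.414744
  t * PV_t at t = 1.5000: 3.559820
  t * PV_t at t = 2.0000: 191.256494
Macaulay duration D = 198.459559 / 102.873207 = 1.929167
Modified duration = D / (1 + y/m) = 1.929167 / (1 + 0.017500) = 1.895987

Answer: Modified duration = 1.8960


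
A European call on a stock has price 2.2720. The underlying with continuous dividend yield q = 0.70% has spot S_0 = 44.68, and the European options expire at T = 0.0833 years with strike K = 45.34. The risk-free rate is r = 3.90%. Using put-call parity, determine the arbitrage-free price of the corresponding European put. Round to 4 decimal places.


Put-call parity: C - P = S_0 * exp(-qT) - K * exp(-rT).
S_0 * exp(-qT) = 44.6800 * 0.99941707 = 44.65395469
K * exp(-rT) = 45.3400 * 0.99675657 = 45.19294294
P = C - S*exp(-qT) + K*exp(-rT)
P = 2.2720 - 44.65395469 + 45.19294294 = 2.8110

Answer: Put price = 2.8110


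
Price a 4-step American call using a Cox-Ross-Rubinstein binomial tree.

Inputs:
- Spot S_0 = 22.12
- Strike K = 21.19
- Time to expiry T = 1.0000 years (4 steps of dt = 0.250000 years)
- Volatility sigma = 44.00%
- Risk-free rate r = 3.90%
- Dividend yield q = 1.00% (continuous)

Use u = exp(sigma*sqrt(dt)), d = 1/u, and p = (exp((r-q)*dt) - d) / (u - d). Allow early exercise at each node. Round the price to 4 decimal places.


dt = T/N = 0.250000
u = exp(sigma*sqrt(dt)) = 1.246077; d = 1/u = 0.802519
p = (exp((r-q)*dt) - d) / (u - d) = 0.461625
Discount per step: exp(-r*dt) = 0.990297
Stock lattice S(k, i) with i counting down-moves:
  k=0: S(0,0) = 22.1200
  k=1: S(1,0) = 27.5632; S(1,1) = 17.7517
  k=2: S(2,0) = 34.3459; S(2,1) = 22.1200; S(2,2) = 14.2461
  k=3: S(3,0) = 42.7976; S(3,1) = 27.5632; S(3,2) = 17.7517; S(3,3) = 11.4328
  k=4: S(4,0) = 53.3291; S(4,1) = 34.3459; S(4,2) = 22.1200; S(4,3) = 14.2461; S(4,4) = 9.1750
Terminal payoffs V(N, i) = max(S_T - K, 0):
  V(4,0) = 32.139102; V(4,1) = 13.155884; V(4,2) = 0.930000; V(4,3) = 0.000000; V(4,4) = 0.000000
Backward induction: V(k, i) = exp(-r*dt) * [p * V(k+1, i) + (1-p) * V(k+1, i+1)]; then take max(V_cont, immediate exercise) for American.
  V(3,0) = exp(-r*dt) * [p*32.139102 + (1-p)*13.155884] = 21.706345; exercise = 21.607606; V(3,0) = max -> 21.706345
  V(3,1) = exp(-r*dt) * [p*13.155884 + (1-p)*0.930000] = 6.509994; exercise = 6.373217; V(3,1) = max -> 6.509994
  V(3,2) = exp(-r*dt) * [p*0.930000 + (1-p)*0.000000] = 0.425146; exercise = 0.000000; V(3,2) = max -> 0.425146
  V(3,3) = exp(-r*dt) * [p*0.000000 + (1-p)*0.000000] = 0.000000; exercise = 0.000000; V(3,3) = max -> 0.000000
  V(2,0) = exp(-r*dt) * [p*21.706345 + (1-p)*6.509994] = 13.393785; exercise = 13.155884; V(2,0) = max -> 13.393785
  V(2,1) = exp(-r*dt) * [p*6.509994 + (1-p)*0.425146] = 3.202687; exercise = 0.930000; V(2,1) = max -> 3.202687
  V(2,2) = exp(-r*dt) * [p*0.425146 + (1-p)*0.000000] = 0.194354; exercise = 0.000000; V(2,2) = max -> 0.194354
  V(1,0) = exp(-r*dt) * [p*13.393785 + (1-p)*3.202687] = 7.830435; exercise = 6.373217; V(1,0) = max -> 7.830435
  V(1,1) = exp(-r*dt) * [p*3.202687 + (1-p)*0.194354] = 1.567716; exercise = 0.000000; V(1,1) = max -> 1.567716
  V(0,0) = exp(-r*dt) * [p*7.830435 + (1-p)*1.567716] = 4.415484; exercise = 0.930000; V(0,0) = max -> 4.415484

Answer: Price = V(0,0) = 4.4155


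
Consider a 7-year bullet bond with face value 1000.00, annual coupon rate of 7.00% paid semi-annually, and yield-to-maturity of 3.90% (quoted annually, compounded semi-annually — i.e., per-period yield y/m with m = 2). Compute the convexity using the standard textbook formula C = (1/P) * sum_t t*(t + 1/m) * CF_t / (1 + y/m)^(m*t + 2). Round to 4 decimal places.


Answer: Convexity = 38.8937

Derivation:
Coupon per period c = face * coupon_rate / m = 35.000000
Periods per year m = 2; per-period yield y/m = 0.019500
Number of cashflows N = 14
Cashflows (t years, CF_t, discount factor 1/(1+y/m)^(m*t), PV):
  t = 0.5000: CF_t = 35.000000, DF = 0.980873, PV = 34.330554
  t = 1.0000: CF_t = 35.000000, DF = 0.962112, PV = 33.673913
  t = 1.5000: CF_t = 35.000000, DF = 0.943709, PV = 33.029831
  t = 2.0000: CF_t = 35.000000, DF = 0.925659, PV = 32.398069
  t = 2.5000: CF_t = 35.000000, DF = 0.907954, PV = 31.778390
  t = 3.0000: CF_t = 35.000000, DF = 0.890588, PV = 31.170564
  t = 3.5000: CF_t = 35.000000, DF = 0.873553, PV = 30.574364
  t = 4.0000: CF_t = 35.000000, DF = 0.856845, PV = 29.989568
  t = 4.5000: CF_t = 35.000000, DF = 0.840456, PV = 29.415956
  t = 5.0000: CF_t = 35.000000, DF = 0.824380, PV = 28.853317
  t = 5.5000: CF_t = 35.000000, DF = 0.808613, PV = 28.301439
  t = 6.0000: CF_t = 35.000000, DF = 0.793146, PV = 27.760116
  t = 6.5000: CF_t = 35.000000, DF = 0.777976, PV = 27.229148
  t = 7.0000: CF_t = 1035.000000, DF = 0.763095, PV = 789.803635
Price P = sum_t PV_t = 1188.308865
Convexity numerator sum_t t*(t + 1/m) * CF_t / (1+y/m)^(m*t + 2):
  t = 0.5000: term = 16.514916
  t = 1.0000: term = 48.597103
  t = 1.5000: term = 95.335171
  t = 2.0000: term = 155.852821
  t = 2.5000: term = 229.307731
  t = 3.0000: term = 314.890459
  t = 3.5000: term = 411.823390
  t = 4.0000: term = 519.359701
  t = 4.5000: term = 636.782370
  t = 5.0000: term = 763.403201
  t = 5.5000: term = 898.561885
  t = 6.0000: term = 1041.625084
  t = 6.5000: term = 1191.985546
  t = 7.0000: term = 39893.668209
Convexity = (1/P) * sum = 46217.707587 / 1188.308865 = 38.893682


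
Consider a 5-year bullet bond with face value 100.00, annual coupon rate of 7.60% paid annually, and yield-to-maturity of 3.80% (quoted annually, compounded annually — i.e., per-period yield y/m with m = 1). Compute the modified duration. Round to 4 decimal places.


Coupon per period c = face * coupon_rate / m = 7.600000
Periods per year m = 1; per-period yield y/m = 0.038000
Number of cashflows N = 5
Cashflows (t years, CF_t, discount factor 1/(1+y/m)^(m*t), PV):
  t = 1.0000: CF_t = 7.600000, DF = 0.963391, PV = 7.321773
  t = 2.0000: CF_t = 7.600000, DF = 0.928122, PV = 7.053731
  t = 3.0000: CF_t = 7.600000, DF = 0.894145, PV = 6.795502
  t = 4.0000: CF_t = 7.600000, DF = 0.861411, PV = 6.546726
  t = 5.0000: CF_t = 107.600000, DF = 0.829876, PV = 89.294663
Price P = sum_t PV_t = 117.012395
First compute Macaulay numerator sum_t t * PV_t:
  t * PV_t at t = 1.0000: 7.321773
  t * PV_t at t = 2.0000: 14.107462
  t * PV_t at t = 3.0000: 20.386505
  t * PV_t at t = 4.0000: 26.186905
  t * PV_t at t = 5.0000: 446.473316
Macaulay duration D = 514.475961 / 117.012395 = 4.396765
Modified duration = D / (1 + y/m) = 4.396765 / (1 + 0.038000) = 4.235804

Answer: Modified duration = 4.2358


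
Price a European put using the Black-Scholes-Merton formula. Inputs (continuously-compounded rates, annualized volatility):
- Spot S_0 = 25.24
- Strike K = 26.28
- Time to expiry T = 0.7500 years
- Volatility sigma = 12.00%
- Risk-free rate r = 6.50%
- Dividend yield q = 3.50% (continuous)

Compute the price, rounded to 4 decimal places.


Answer: Price = 1.2650

Derivation:
d1 = (ln(S/K) + (r - q + 0.5*sigma^2) * T) / (sigma * sqrt(T)) = -0.12007111
d2 = d1 - sigma * sqrt(T) = -0.22399416
exp(-rT) = 0.95241920; exp(-qT) = 0.97409154
P = K * exp(-rT) * N(-d2) - S_0 * exp(-qT) * N(-d1)
N(-d1) = 0.54778659; N(-d2) = 0.58861908
P = 26.2800 * 0.95241920 * 0.58861908 - 25.2400 * 0.97409154 * 0.54778659 = 1.2650


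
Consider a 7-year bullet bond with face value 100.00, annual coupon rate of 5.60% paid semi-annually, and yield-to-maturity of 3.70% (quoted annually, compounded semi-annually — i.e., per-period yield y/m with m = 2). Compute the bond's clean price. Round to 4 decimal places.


Coupon per period c = face * coupon_rate / m = 2.800000
Periods per year m = 2; per-period yield y/m = 0.018500
Number of cashflows N = 14
Cashflows (t years, CF_t, discount factor 1/(1+y/m)^(m*t), PV):
  t = 0.5000: CF_t = 2.800000, DF = 0.981836, PV = 2.749141
  t = 1.0000: CF_t = 2.800000, DF = 0.964002, PV = 2.699206
  t = 1.5000: CF_t = 2.800000, DF = 0.946492, PV = 2.650177
  t = 2.0000: CF_t = 2.800000, DF = 0.929300, PV = 2.602040
  t = 2.5000: CF_t = 2.800000, DF = 0.912420, PV = 2.554776
  t = 3.0000: CF_t = 2.800000, DF = 0.895847, PV = 2.508371
  t = 3.5000: CF_t = 2.800000, DF = 0.879575, PV = 2.462809
  t = 4.0000: CF_t = 2.800000, DF = 0.863598, PV = 2.418075
  t = 4.5000: CF_t = 2.800000, DF = 0.847912, PV = 2.374153
  t = 5.0000: CF_t = 2.800000, DF = 0.832510, PV = 2.331029
  t = 5.5000: CF_t = 2.800000, DF = 0.817389, PV = 2.288688
  t = 6.0000: CF_t = 2.800000, DF = 0.802542, PV = 2.247117
  t = 6.5000: CF_t = 2.800000, DF = 0.787964, PV = 2.206300
  t = 7.0000: CF_t = 102.800000, DF = 0.773652, PV = 79.531404
Price P = sum_t PV_t = 111.623287

Answer: Price = 111.6233


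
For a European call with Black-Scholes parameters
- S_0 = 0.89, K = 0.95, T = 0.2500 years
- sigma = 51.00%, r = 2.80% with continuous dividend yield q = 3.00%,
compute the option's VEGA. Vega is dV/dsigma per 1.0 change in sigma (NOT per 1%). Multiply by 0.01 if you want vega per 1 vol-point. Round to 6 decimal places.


d1 = -0.1303059681; d2 = -0.3853059681
phi(d1) = 0.3955696679; exp(-qT) = 0.9925280548; exp(-rT) = 0.9930244429
Vega = S * exp(-qT) * phi(d1) * sqrt(T) = 0.8900 * 0.9925280548 * 0.3955696679 * 0.5000000000 = 0.174713

Answer: Vega = 0.174713


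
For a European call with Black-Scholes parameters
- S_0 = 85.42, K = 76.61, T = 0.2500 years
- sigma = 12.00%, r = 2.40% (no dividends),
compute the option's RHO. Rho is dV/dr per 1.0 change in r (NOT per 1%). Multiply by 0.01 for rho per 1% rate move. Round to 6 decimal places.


Answer: Rho = 18.471204

Derivation:
d1 = 1.9442108147; d2 = 1.8842108147
phi(d1) = 0.0602702671; exp(-qT) = 1.0000000000; exp(-rT) = 0.9940179641
N(d2) = 0.9702317674
Rho = K*T*exp(-rT)*N(d2) = 76.6100 * 0.2500 * 0.9940179641 * 0.9702317674 = 18.471204


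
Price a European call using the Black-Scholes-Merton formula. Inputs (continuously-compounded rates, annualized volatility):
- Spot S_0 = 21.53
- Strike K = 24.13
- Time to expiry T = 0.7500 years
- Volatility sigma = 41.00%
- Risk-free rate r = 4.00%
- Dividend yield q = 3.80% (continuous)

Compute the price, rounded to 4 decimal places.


Answer: Price = 2.0320

Derivation:
d1 = (ln(S/K) + (r - q + 0.5*sigma^2) * T) / (sigma * sqrt(T)) = -0.13932749
d2 = d1 - sigma * sqrt(T) = -0.49439790
exp(-rT) = 0.97044553; exp(-qT) = 0.97190229
C = S_0 * exp(-qT) * N(d1) - K * exp(-rT) * N(d2)
N(d1) = 0.44459569; N(d2) = 0.31051260
C = 21.5300 * 0.97190229 * 0.44459569 - 24.1300 * 0.97044553 * 0.31051260 = 2.0320


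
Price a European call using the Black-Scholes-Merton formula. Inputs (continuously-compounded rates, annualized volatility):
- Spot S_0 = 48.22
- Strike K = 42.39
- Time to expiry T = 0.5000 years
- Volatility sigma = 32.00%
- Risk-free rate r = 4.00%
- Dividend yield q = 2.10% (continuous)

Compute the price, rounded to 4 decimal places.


d1 = (ln(S/K) + (r - q + 0.5*sigma^2) * T) / (sigma * sqrt(T)) = 0.72461381
d2 = d1 - sigma * sqrt(T) = 0.49833964
exp(-rT) = 0.98019867; exp(-qT) = 0.98955493
C = S_0 * exp(-qT) * N(d1) - K * exp(-rT) * N(d2)
N(d1) = 0.76565551; N(d2) = 0.69087766
C = 48.2200 * 0.98955493 * 0.76565551 - 42.3900 * 0.98019867 * 0.69087766 = 7.8279

Answer: Price = 7.8279


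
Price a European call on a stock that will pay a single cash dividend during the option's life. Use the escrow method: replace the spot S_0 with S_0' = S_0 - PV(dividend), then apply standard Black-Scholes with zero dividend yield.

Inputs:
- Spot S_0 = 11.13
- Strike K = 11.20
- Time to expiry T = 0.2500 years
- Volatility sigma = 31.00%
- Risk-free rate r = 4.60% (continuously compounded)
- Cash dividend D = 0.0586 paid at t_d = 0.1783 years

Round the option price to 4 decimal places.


PV(D) = D * exp(-r * t_d) = 0.0586 * 0.99183174 = 0.05812134
S_0' = S_0 - PV(D) = 11.1300 - 0.05812134 = 11.07187866
d1 = (ln(S_0'/K) + (r + sigma^2/2)*T) / (sigma*sqrt(T)) = 0.07746556
d2 = d1 - sigma*sqrt(T) = -0.07753444
exp(-rT) = 0.98856587
N(d1) = 0.53087340; N(d2) = 0.46909920
C = S_0' * N(d1) - K * exp(-rT) * N(d2) = 11.07187866 * 0.53087340 - 11.2000 * 0.98856587 * 0.46909920 = 0.6839

Answer: Price = 0.6839


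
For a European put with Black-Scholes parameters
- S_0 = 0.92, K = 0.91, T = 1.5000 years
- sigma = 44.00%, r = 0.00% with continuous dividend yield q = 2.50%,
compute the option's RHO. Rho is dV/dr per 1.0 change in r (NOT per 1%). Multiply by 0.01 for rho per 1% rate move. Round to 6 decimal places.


Answer: Rho = -0.853183

Derivation:
d1 = 0.2201368875; d2 = -0.3187508559
phi(d1) = 0.3893920284; exp(-qT) = 0.9631944177; exp(-rT) = 1.0000000000
N(-d2) = 0.6250422765
Rho = -K*T*exp(-rT)*N(-d2) = -0.9100 * 1.5000 * 1.0000000000 * 0.6250422765 = -0.853183


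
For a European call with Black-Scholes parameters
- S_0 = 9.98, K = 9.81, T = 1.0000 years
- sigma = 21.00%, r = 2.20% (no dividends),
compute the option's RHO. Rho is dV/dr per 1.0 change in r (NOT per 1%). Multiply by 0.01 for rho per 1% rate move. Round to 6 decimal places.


Answer: Rho = 5.110231

Derivation:
d1 = 0.2915753178; d2 = 0.0815753178
phi(d1) = 0.3823393874; exp(-qT) = 1.0000000000; exp(-rT) = 0.9782402351
N(d2) = 0.5325077853
Rho = K*T*exp(-rT)*N(d2) = 9.8100 * 1.0000 * 0.9782402351 * 0.5325077853 = 5.110231


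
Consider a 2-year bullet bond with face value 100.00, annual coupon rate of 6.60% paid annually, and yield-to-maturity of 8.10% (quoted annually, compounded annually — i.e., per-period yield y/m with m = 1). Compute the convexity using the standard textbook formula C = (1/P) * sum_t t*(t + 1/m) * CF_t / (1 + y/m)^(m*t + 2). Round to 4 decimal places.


Answer: Convexity = 4.9198

Derivation:
Coupon per period c = face * coupon_rate / m = 6.600000
Periods per year m = 1; per-period yield y/m = 0.081000
Number of cashflows N = 2
Cashflows (t years, CF_t, discount factor 1/(1+y/m)^(m*t), PV):
  t = 1.0000: CF_t = 6.600000, DF = 0.925069, PV = 6.105458
  t = 2.0000: CF_t = 106.600000, DF = 0.855753, PV = 91.223308
Price P = sum_t PV_t = 97.328766
Convexity numerator sum_t t*(t + 1/m) * CF_t / (1+y/m)^(m*t + 2):
  t = 1.0000: term = 10.449532
  t = 2.0000: term = 468.387913
Convexity = (1/P) * sum = 478.837445 / 97.328766 = 4.919794


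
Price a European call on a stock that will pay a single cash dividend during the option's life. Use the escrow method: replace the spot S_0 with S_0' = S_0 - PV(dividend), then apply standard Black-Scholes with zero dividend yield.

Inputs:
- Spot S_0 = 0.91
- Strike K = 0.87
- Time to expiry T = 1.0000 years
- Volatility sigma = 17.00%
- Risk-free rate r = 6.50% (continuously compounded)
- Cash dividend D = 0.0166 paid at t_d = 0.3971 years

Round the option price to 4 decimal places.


PV(D) = D * exp(-r * t_d) = 0.0166 * 0.97451877 = 0.01617701
S_0' = S_0 - PV(D) = 0.9100 - 0.01617701 = 0.89382299
d1 = (ln(S_0'/K) + (r + sigma^2/2)*T) / (sigma*sqrt(T)) = 0.62626203
d2 = d1 - sigma*sqrt(T) = 0.45626203
exp(-rT) = 0.93706746
N(d1) = 0.73442846; N(d2) = 0.67589922
C = S_0' * N(d1) - K * exp(-rT) * N(d2) = 0.89382299 * 0.73442846 - 0.8700 * 0.93706746 * 0.67589922 = 0.1054

Answer: Price = 0.1054


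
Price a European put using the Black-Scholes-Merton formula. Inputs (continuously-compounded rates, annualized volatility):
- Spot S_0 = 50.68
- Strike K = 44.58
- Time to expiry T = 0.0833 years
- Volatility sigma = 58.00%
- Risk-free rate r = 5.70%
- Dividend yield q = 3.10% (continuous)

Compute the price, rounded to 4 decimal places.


Answer: Price = 0.9866

Derivation:
d1 = (ln(S/K) + (r - q + 0.5*sigma^2) * T) / (sigma * sqrt(T)) = 0.86275112
d2 = d1 - sigma * sqrt(T) = 0.69535303
exp(-rT) = 0.99526315; exp(-qT) = 0.99742103
P = K * exp(-rT) * N(-d2) - S_0 * exp(-qT) * N(-d1)
N(-d1) = 0.19413716; N(-d2) = 0.24341705
P = 44.5800 * 0.99526315 * 0.24341705 - 50.6800 * 0.99742103 * 0.19413716 = 0.9866


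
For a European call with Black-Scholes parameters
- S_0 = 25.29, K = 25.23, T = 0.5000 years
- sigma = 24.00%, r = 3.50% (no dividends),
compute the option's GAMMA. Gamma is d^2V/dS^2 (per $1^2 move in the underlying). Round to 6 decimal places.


d1 = 0.2019691305; d2 = 0.0322635030
phi(d1) = 0.3908879636; exp(-qT) = 1.0000000000; exp(-rT) = 0.9826522357
Gamma = exp(-qT) * phi(d1) / (S * sigma * sqrt(T)) = 1.0000000000 * 0.3908879636 / (25.2900 * 0.2400 * 0.7071067812) = 0.091077

Answer: Gamma = 0.091077


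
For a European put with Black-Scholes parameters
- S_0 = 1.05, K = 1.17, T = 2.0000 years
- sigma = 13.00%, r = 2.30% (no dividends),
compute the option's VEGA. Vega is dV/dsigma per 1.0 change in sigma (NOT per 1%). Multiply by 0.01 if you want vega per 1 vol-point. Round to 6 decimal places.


d1 = -0.2464734075; d2 = -0.4303211706
phi(d1) = 0.3870067658; exp(-qT) = 1.0000000000; exp(-rT) = 0.9550419622
Vega = S * exp(-qT) * phi(d1) * sqrt(T) = 1.0500 * 1.0000000000 * 0.3870067658 * 1.4142135624 = 0.574676

Answer: Vega = 0.574676
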